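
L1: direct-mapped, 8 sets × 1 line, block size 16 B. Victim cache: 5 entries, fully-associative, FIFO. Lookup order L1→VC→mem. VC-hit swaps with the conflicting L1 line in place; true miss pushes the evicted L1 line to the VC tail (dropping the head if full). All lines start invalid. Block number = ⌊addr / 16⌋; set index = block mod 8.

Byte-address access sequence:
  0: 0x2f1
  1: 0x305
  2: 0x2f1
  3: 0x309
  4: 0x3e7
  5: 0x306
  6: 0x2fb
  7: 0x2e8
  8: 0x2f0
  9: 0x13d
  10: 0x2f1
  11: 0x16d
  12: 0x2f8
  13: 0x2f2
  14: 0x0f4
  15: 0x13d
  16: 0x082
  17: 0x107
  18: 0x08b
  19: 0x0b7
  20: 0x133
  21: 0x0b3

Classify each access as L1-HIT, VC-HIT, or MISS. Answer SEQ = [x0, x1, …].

SEQ = [MISS, MISS, L1-HIT, L1-HIT, MISS, L1-HIT, L1-HIT, MISS, L1-HIT, MISS, L1-HIT, MISS, L1-HIT, L1-HIT, MISS, L1-HIT, MISS, MISS, VC-HIT, MISS, VC-HIT, VC-HIT]

0: 0x2f1 (blk 47, set 7) → MISS  vc=[]
1: 0x305 (blk 48, set 0) → MISS  vc=[]
2: 0x2f1 (blk 47, set 7) → L1-HIT  vc=[]
3: 0x309 (blk 48, set 0) → L1-HIT  vc=[]
4: 0x3e7 (blk 62, set 6) → MISS  vc=[]
5: 0x306 (blk 48, set 0) → L1-HIT  vc=[]
6: 0x2fb (blk 47, set 7) → L1-HIT  vc=[]
7: 0x2e8 (blk 46, set 6) → MISS  vc=[62]
8: 0x2f0 (blk 47, set 7) → L1-HIT  vc=[62]
9: 0x13d (blk 19, set 3) → MISS  vc=[62]
10: 0x2f1 (blk 47, set 7) → L1-HIT  vc=[62]
11: 0x16d (blk 22, set 6) → MISS  vc=[62, 46]
12: 0x2f8 (blk 47, set 7) → L1-HIT  vc=[62, 46]
13: 0x2f2 (blk 47, set 7) → L1-HIT  vc=[62, 46]
14: 0xf4 (blk 15, set 7) → MISS  vc=[62, 46, 47]
15: 0x13d (blk 19, set 3) → L1-HIT  vc=[62, 46, 47]
16: 0x82 (blk 8, set 0) → MISS  vc=[62, 46, 47, 48]
17: 0x107 (blk 16, set 0) → MISS  vc=[62, 46, 47, 48, 8]
18: 0x8b (blk 8, set 0) → VC-HIT  vc=[62, 46, 47, 48, 16]
19: 0xb7 (blk 11, set 3) → MISS  vc=[46, 47, 48, 16, 19]
20: 0x133 (blk 19, set 3) → VC-HIT  vc=[46, 47, 48, 16, 11]
21: 0xb3 (blk 11, set 3) → VC-HIT  vc=[46, 47, 48, 16, 19]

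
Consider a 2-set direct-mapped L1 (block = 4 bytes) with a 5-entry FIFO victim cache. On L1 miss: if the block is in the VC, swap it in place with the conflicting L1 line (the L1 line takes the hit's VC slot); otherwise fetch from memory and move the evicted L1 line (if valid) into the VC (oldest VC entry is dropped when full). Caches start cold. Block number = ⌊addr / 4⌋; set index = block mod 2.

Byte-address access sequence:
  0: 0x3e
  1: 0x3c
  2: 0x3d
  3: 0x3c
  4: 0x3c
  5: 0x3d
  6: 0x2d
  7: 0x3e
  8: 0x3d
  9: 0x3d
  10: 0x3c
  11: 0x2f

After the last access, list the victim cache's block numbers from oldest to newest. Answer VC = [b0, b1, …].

VC = [15]

0: 0x3e (blk 15, set 1) → MISS  vc=[]
1: 0x3c (blk 15, set 1) → L1-HIT  vc=[]
2: 0x3d (blk 15, set 1) → L1-HIT  vc=[]
3: 0x3c (blk 15, set 1) → L1-HIT  vc=[]
4: 0x3c (blk 15, set 1) → L1-HIT  vc=[]
5: 0x3d (blk 15, set 1) → L1-HIT  vc=[]
6: 0x2d (blk 11, set 1) → MISS  vc=[15]
7: 0x3e (blk 15, set 1) → VC-HIT  vc=[11]
8: 0x3d (blk 15, set 1) → L1-HIT  vc=[11]
9: 0x3d (blk 15, set 1) → L1-HIT  vc=[11]
10: 0x3c (blk 15, set 1) → L1-HIT  vc=[11]
11: 0x2f (blk 11, set 1) → VC-HIT  vc=[15]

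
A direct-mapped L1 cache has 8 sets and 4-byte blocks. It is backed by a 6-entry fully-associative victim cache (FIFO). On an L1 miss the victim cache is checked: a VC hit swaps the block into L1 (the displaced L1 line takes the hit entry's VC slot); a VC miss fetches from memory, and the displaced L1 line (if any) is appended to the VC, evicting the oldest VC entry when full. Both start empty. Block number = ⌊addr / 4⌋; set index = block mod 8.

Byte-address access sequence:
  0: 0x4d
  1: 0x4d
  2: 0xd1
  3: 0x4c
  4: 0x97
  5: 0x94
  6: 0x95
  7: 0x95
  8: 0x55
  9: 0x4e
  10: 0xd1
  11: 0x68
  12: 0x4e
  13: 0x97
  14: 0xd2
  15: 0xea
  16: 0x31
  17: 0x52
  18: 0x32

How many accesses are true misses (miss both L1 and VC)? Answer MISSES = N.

MISSES = 8

#0 0x4d→b19/s3 MISS; vc=[]
#1 0x4d→b19/s3 L1-HIT; vc=[]
#2 0xd1→b52/s4 MISS; vc=[]
#3 0x4c→b19/s3 L1-HIT; vc=[]
#4 0x97→b37/s5 MISS; vc=[]
#5 0x94→b37/s5 L1-HIT; vc=[]
#6 0x95→b37/s5 L1-HIT; vc=[]
#7 0x95→b37/s5 L1-HIT; vc=[]
#8 0x55→b21/s5 MISS; vc=[37]
#9 0x4e→b19/s3 L1-HIT; vc=[37]
#10 0xd1→b52/s4 L1-HIT; vc=[37]
#11 0x68→b26/s2 MISS; vc=[37]
#12 0x4e→b19/s3 L1-HIT; vc=[37]
#13 0x97→b37/s5 VC-HIT; vc=[21]
#14 0xd2→b52/s4 L1-HIT; vc=[21]
#15 0xea→b58/s2 MISS; vc=[21,26]
#16 0x31→b12/s4 MISS; vc=[21,26,52]
#17 0x52→b20/s4 MISS; vc=[21,26,52,12]
#18 0x32→b12/s4 VC-HIT; vc=[21,26,52,20]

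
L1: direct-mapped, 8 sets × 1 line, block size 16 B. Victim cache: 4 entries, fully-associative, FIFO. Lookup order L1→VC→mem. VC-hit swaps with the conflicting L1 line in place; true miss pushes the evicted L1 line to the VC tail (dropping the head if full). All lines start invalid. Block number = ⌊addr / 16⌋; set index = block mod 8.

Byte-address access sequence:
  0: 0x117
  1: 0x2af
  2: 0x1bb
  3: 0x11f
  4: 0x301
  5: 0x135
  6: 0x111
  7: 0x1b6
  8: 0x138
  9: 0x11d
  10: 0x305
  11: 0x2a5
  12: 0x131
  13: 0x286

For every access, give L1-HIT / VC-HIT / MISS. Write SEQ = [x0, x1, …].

SEQ = [MISS, MISS, MISS, L1-HIT, MISS, MISS, L1-HIT, VC-HIT, VC-HIT, L1-HIT, L1-HIT, L1-HIT, L1-HIT, MISS]

0: 0x117 (blk 17, set 1) → MISS  vc=[]
1: 0x2af (blk 42, set 2) → MISS  vc=[]
2: 0x1bb (blk 27, set 3) → MISS  vc=[]
3: 0x11f (blk 17, set 1) → L1-HIT  vc=[]
4: 0x301 (blk 48, set 0) → MISS  vc=[]
5: 0x135 (blk 19, set 3) → MISS  vc=[27]
6: 0x111 (blk 17, set 1) → L1-HIT  vc=[27]
7: 0x1b6 (blk 27, set 3) → VC-HIT  vc=[19]
8: 0x138 (blk 19, set 3) → VC-HIT  vc=[27]
9: 0x11d (blk 17, set 1) → L1-HIT  vc=[27]
10: 0x305 (blk 48, set 0) → L1-HIT  vc=[27]
11: 0x2a5 (blk 42, set 2) → L1-HIT  vc=[27]
12: 0x131 (blk 19, set 3) → L1-HIT  vc=[27]
13: 0x286 (blk 40, set 0) → MISS  vc=[27, 48]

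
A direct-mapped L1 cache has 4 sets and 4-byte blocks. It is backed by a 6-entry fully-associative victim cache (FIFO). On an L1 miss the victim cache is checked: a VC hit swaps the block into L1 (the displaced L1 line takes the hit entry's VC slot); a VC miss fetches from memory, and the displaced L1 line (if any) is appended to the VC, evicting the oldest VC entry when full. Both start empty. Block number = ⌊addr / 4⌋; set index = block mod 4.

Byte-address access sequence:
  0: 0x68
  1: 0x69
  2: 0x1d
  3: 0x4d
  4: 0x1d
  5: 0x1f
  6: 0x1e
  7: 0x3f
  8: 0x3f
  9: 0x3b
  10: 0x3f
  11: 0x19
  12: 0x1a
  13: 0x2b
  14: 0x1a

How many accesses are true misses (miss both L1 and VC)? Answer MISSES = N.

MISSES = 7

0: 0x68 (blk 26, set 2) → MISS  vc=[]
1: 0x69 (blk 26, set 2) → L1-HIT  vc=[]
2: 0x1d (blk 7, set 3) → MISS  vc=[]
3: 0x4d (blk 19, set 3) → MISS  vc=[7]
4: 0x1d (blk 7, set 3) → VC-HIT  vc=[19]
5: 0x1f (blk 7, set 3) → L1-HIT  vc=[19]
6: 0x1e (blk 7, set 3) → L1-HIT  vc=[19]
7: 0x3f (blk 15, set 3) → MISS  vc=[19, 7]
8: 0x3f (blk 15, set 3) → L1-HIT  vc=[19, 7]
9: 0x3b (blk 14, set 2) → MISS  vc=[19, 7, 26]
10: 0x3f (blk 15, set 3) → L1-HIT  vc=[19, 7, 26]
11: 0x19 (blk 6, set 2) → MISS  vc=[19, 7, 26, 14]
12: 0x1a (blk 6, set 2) → L1-HIT  vc=[19, 7, 26, 14]
13: 0x2b (blk 10, set 2) → MISS  vc=[19, 7, 26, 14, 6]
14: 0x1a (blk 6, set 2) → VC-HIT  vc=[19, 7, 26, 14, 10]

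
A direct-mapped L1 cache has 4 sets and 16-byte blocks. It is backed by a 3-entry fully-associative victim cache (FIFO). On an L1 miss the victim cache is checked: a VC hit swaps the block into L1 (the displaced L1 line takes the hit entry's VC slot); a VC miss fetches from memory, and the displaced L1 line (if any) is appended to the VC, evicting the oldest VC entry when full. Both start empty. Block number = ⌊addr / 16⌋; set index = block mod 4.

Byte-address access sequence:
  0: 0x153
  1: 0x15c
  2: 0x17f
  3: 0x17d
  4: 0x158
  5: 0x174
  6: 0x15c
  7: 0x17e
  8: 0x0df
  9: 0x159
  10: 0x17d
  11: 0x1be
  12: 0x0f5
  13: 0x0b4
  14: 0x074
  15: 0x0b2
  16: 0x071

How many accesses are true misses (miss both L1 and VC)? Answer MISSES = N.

MISSES = 7

  [0] addr=0x153 blk=21 s=1: MISS | VC []
  [1] addr=0x15c blk=21 s=1: L1-HIT | VC []
  [2] addr=0x17f blk=23 s=3: MISS | VC []
  [3] addr=0x17d blk=23 s=3: L1-HIT | VC []
  [4] addr=0x158 blk=21 s=1: L1-HIT | VC []
  [5] addr=0x174 blk=23 s=3: L1-HIT | VC []
  [6] addr=0x15c blk=21 s=1: L1-HIT | VC []
  [7] addr=0x17e blk=23 s=3: L1-HIT | VC []
  [8] addr=0xdf blk=13 s=1: MISS | VC [21]
  [9] addr=0x159 blk=21 s=1: VC-HIT | VC [13]
  [10] addr=0x17d blk=23 s=3: L1-HIT | VC [13]
  [11] addr=0x1be blk=27 s=3: MISS | VC [13, 23]
  [12] addr=0xf5 blk=15 s=3: MISS | VC [13, 23, 27]
  [13] addr=0xb4 blk=11 s=3: MISS | VC [23, 27, 15]
  [14] addr=0x74 blk=7 s=3: MISS | VC [27, 15, 11]
  [15] addr=0xb2 blk=11 s=3: VC-HIT | VC [27, 15, 7]
  [16] addr=0x71 blk=7 s=3: VC-HIT | VC [27, 15, 11]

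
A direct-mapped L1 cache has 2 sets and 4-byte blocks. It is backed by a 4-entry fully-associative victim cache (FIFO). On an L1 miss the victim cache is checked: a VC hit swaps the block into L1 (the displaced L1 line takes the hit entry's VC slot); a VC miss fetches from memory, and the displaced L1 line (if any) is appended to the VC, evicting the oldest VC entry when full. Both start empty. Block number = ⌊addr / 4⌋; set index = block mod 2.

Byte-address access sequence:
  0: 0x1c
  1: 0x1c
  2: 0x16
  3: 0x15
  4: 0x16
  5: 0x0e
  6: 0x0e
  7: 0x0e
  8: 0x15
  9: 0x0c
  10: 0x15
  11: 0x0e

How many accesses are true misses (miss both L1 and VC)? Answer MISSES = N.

0: 0x1c (blk 7, set 1) → MISS  vc=[]
1: 0x1c (blk 7, set 1) → L1-HIT  vc=[]
2: 0x16 (blk 5, set 1) → MISS  vc=[7]
3: 0x15 (blk 5, set 1) → L1-HIT  vc=[7]
4: 0x16 (blk 5, set 1) → L1-HIT  vc=[7]
5: 0xe (blk 3, set 1) → MISS  vc=[7, 5]
6: 0xe (blk 3, set 1) → L1-HIT  vc=[7, 5]
7: 0xe (blk 3, set 1) → L1-HIT  vc=[7, 5]
8: 0x15 (blk 5, set 1) → VC-HIT  vc=[7, 3]
9: 0xc (blk 3, set 1) → VC-HIT  vc=[7, 5]
10: 0x15 (blk 5, set 1) → VC-HIT  vc=[7, 3]
11: 0xe (blk 3, set 1) → VC-HIT  vc=[7, 5]

MISSES = 3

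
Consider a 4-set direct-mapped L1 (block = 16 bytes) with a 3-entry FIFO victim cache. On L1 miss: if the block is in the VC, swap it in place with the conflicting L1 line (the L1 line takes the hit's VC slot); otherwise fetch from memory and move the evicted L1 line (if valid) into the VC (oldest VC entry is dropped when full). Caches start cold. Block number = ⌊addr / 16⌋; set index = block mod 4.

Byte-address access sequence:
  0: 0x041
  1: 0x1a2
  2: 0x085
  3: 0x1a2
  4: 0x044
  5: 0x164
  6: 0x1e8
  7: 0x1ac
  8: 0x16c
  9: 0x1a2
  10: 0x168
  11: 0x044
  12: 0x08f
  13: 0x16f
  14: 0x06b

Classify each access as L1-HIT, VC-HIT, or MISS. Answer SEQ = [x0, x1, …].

  [0] addr=0x41 blk=4 s=0: MISS | VC []
  [1] addr=0x1a2 blk=26 s=2: MISS | VC []
  [2] addr=0x85 blk=8 s=0: MISS | VC [4]
  [3] addr=0x1a2 blk=26 s=2: L1-HIT | VC [4]
  [4] addr=0x44 blk=4 s=0: VC-HIT | VC [8]
  [5] addr=0x164 blk=22 s=2: MISS | VC [8, 26]
  [6] addr=0x1e8 blk=30 s=2: MISS | VC [8, 26, 22]
  [7] addr=0x1ac blk=26 s=2: VC-HIT | VC [8, 30, 22]
  [8] addr=0x16c blk=22 s=2: VC-HIT | VC [8, 30, 26]
  [9] addr=0x1a2 blk=26 s=2: VC-HIT | VC [8, 30, 22]
  [10] addr=0x168 blk=22 s=2: VC-HIT | VC [8, 30, 26]
  [11] addr=0x44 blk=4 s=0: L1-HIT | VC [8, 30, 26]
  [12] addr=0x8f blk=8 s=0: VC-HIT | VC [4, 30, 26]
  [13] addr=0x16f blk=22 s=2: L1-HIT | VC [4, 30, 26]
  [14] addr=0x6b blk=6 s=2: MISS | VC [30, 26, 22]

SEQ = [MISS, MISS, MISS, L1-HIT, VC-HIT, MISS, MISS, VC-HIT, VC-HIT, VC-HIT, VC-HIT, L1-HIT, VC-HIT, L1-HIT, MISS]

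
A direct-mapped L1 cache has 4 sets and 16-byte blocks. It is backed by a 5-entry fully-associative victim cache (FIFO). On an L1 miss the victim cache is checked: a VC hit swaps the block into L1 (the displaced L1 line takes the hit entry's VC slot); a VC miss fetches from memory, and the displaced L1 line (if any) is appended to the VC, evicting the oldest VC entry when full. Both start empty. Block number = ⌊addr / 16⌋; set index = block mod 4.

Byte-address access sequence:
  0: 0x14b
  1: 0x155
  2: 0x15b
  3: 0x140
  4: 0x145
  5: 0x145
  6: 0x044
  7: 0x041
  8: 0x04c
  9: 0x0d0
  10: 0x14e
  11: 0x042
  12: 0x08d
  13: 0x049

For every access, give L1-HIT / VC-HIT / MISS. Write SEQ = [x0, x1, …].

SEQ = [MISS, MISS, L1-HIT, L1-HIT, L1-HIT, L1-HIT, MISS, L1-HIT, L1-HIT, MISS, VC-HIT, VC-HIT, MISS, VC-HIT]

  [0] addr=0x14b blk=20 s=0: MISS | VC []
  [1] addr=0x155 blk=21 s=1: MISS | VC []
  [2] addr=0x15b blk=21 s=1: L1-HIT | VC []
  [3] addr=0x140 blk=20 s=0: L1-HIT | VC []
  [4] addr=0x145 blk=20 s=0: L1-HIT | VC []
  [5] addr=0x145 blk=20 s=0: L1-HIT | VC []
  [6] addr=0x44 blk=4 s=0: MISS | VC [20]
  [7] addr=0x41 blk=4 s=0: L1-HIT | VC [20]
  [8] addr=0x4c blk=4 s=0: L1-HIT | VC [20]
  [9] addr=0xd0 blk=13 s=1: MISS | VC [20, 21]
  [10] addr=0x14e blk=20 s=0: VC-HIT | VC [4, 21]
  [11] addr=0x42 blk=4 s=0: VC-HIT | VC [20, 21]
  [12] addr=0x8d blk=8 s=0: MISS | VC [20, 21, 4]
  [13] addr=0x49 blk=4 s=0: VC-HIT | VC [20, 21, 8]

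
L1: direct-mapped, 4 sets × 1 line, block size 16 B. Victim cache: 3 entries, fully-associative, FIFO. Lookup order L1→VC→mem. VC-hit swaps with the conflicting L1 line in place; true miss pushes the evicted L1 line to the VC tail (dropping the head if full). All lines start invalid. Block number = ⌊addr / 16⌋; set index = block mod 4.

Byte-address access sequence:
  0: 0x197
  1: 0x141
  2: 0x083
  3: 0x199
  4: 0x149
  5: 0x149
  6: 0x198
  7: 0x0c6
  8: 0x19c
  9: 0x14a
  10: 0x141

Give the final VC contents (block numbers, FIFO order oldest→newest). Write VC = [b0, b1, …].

VC = [8, 12]

  [0] addr=0x197 blk=25 s=1: MISS | VC []
  [1] addr=0x141 blk=20 s=0: MISS | VC []
  [2] addr=0x83 blk=8 s=0: MISS | VC [20]
  [3] addr=0x199 blk=25 s=1: L1-HIT | VC [20]
  [4] addr=0x149 blk=20 s=0: VC-HIT | VC [8]
  [5] addr=0x149 blk=20 s=0: L1-HIT | VC [8]
  [6] addr=0x198 blk=25 s=1: L1-HIT | VC [8]
  [7] addr=0xc6 blk=12 s=0: MISS | VC [8, 20]
  [8] addr=0x19c blk=25 s=1: L1-HIT | VC [8, 20]
  [9] addr=0x14a blk=20 s=0: VC-HIT | VC [8, 12]
  [10] addr=0x141 blk=20 s=0: L1-HIT | VC [8, 12]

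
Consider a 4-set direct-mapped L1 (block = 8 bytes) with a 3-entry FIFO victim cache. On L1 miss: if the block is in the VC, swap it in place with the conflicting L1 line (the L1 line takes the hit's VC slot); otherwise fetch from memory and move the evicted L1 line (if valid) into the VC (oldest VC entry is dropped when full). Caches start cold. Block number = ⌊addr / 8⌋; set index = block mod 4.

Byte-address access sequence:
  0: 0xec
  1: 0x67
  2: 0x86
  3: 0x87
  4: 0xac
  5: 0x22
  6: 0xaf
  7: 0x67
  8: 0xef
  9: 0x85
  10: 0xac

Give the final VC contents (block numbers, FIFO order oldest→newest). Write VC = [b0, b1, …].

VC = [4, 29, 12]

0: 0xec (blk 29, set 1) → MISS  vc=[]
1: 0x67 (blk 12, set 0) → MISS  vc=[]
2: 0x86 (blk 16, set 0) → MISS  vc=[12]
3: 0x87 (blk 16, set 0) → L1-HIT  vc=[12]
4: 0xac (blk 21, set 1) → MISS  vc=[12, 29]
5: 0x22 (blk 4, set 0) → MISS  vc=[12, 29, 16]
6: 0xaf (blk 21, set 1) → L1-HIT  vc=[12, 29, 16]
7: 0x67 (blk 12, set 0) → VC-HIT  vc=[4, 29, 16]
8: 0xef (blk 29, set 1) → VC-HIT  vc=[4, 21, 16]
9: 0x85 (blk 16, set 0) → VC-HIT  vc=[4, 21, 12]
10: 0xac (blk 21, set 1) → VC-HIT  vc=[4, 29, 12]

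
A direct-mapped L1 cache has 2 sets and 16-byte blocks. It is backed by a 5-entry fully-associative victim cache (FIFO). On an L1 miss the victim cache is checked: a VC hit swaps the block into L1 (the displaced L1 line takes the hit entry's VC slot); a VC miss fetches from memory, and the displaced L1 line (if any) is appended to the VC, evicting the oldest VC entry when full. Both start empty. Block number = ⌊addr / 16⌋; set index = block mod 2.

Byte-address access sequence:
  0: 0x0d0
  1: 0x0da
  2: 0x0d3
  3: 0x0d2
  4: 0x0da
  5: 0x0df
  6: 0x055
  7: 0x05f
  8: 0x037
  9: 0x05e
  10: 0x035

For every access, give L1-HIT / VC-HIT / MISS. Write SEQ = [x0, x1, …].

SEQ = [MISS, L1-HIT, L1-HIT, L1-HIT, L1-HIT, L1-HIT, MISS, L1-HIT, MISS, VC-HIT, VC-HIT]

0: 0xd0 (blk 13, set 1) → MISS  vc=[]
1: 0xda (blk 13, set 1) → L1-HIT  vc=[]
2: 0xd3 (blk 13, set 1) → L1-HIT  vc=[]
3: 0xd2 (blk 13, set 1) → L1-HIT  vc=[]
4: 0xda (blk 13, set 1) → L1-HIT  vc=[]
5: 0xdf (blk 13, set 1) → L1-HIT  vc=[]
6: 0x55 (blk 5, set 1) → MISS  vc=[13]
7: 0x5f (blk 5, set 1) → L1-HIT  vc=[13]
8: 0x37 (blk 3, set 1) → MISS  vc=[13, 5]
9: 0x5e (blk 5, set 1) → VC-HIT  vc=[13, 3]
10: 0x35 (blk 3, set 1) → VC-HIT  vc=[13, 5]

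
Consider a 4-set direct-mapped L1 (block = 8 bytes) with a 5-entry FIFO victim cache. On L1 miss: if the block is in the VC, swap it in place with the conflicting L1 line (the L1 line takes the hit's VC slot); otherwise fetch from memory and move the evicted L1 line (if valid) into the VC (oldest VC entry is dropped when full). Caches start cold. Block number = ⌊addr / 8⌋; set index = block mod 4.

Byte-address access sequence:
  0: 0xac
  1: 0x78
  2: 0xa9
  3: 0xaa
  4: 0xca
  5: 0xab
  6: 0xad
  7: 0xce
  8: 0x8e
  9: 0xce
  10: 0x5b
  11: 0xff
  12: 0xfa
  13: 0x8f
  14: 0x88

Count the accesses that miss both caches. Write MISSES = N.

0: 0xac (blk 21, set 1) → MISS  vc=[]
1: 0x78 (blk 15, set 3) → MISS  vc=[]
2: 0xa9 (blk 21, set 1) → L1-HIT  vc=[]
3: 0xaa (blk 21, set 1) → L1-HIT  vc=[]
4: 0xca (blk 25, set 1) → MISS  vc=[21]
5: 0xab (blk 21, set 1) → VC-HIT  vc=[25]
6: 0xad (blk 21, set 1) → L1-HIT  vc=[25]
7: 0xce (blk 25, set 1) → VC-HIT  vc=[21]
8: 0x8e (blk 17, set 1) → MISS  vc=[21, 25]
9: 0xce (blk 25, set 1) → VC-HIT  vc=[21, 17]
10: 0x5b (blk 11, set 3) → MISS  vc=[21, 17, 15]
11: 0xff (blk 31, set 3) → MISS  vc=[21, 17, 15, 11]
12: 0xfa (blk 31, set 3) → L1-HIT  vc=[21, 17, 15, 11]
13: 0x8f (blk 17, set 1) → VC-HIT  vc=[21, 25, 15, 11]
14: 0x88 (blk 17, set 1) → L1-HIT  vc=[21, 25, 15, 11]

MISSES = 6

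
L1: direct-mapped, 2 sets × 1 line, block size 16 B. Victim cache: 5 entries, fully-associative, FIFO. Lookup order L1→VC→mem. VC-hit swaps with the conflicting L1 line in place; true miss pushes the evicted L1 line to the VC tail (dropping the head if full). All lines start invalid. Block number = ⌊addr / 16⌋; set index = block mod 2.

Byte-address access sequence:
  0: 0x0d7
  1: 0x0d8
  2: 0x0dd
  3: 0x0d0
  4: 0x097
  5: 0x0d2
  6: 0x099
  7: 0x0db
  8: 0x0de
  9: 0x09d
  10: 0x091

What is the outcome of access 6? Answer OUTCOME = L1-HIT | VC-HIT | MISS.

OUTCOME = VC-HIT

  [0] addr=0xd7 blk=13 s=1: MISS | VC []
  [1] addr=0xd8 blk=13 s=1: L1-HIT | VC []
  [2] addr=0xdd blk=13 s=1: L1-HIT | VC []
  [3] addr=0xd0 blk=13 s=1: L1-HIT | VC []
  [4] addr=0x97 blk=9 s=1: MISS | VC [13]
  [5] addr=0xd2 blk=13 s=1: VC-HIT | VC [9]
  [6] addr=0x99 blk=9 s=1: VC-HIT | VC [13]
  [7] addr=0xdb blk=13 s=1: VC-HIT | VC [9]
  [8] addr=0xde blk=13 s=1: L1-HIT | VC [9]
  [9] addr=0x9d blk=9 s=1: VC-HIT | VC [13]
  [10] addr=0x91 blk=9 s=1: L1-HIT | VC [13]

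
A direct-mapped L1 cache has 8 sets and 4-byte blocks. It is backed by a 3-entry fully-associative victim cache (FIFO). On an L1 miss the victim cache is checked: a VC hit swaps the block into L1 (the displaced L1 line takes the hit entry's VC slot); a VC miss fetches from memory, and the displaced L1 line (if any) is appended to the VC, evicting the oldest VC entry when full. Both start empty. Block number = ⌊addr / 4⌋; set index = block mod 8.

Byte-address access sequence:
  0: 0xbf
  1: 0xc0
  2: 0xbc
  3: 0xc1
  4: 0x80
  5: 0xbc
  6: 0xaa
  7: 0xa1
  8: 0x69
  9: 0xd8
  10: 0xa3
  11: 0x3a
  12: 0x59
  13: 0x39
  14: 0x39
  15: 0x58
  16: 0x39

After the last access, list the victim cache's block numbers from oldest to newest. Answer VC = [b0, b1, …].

0: 0xbf (blk 47, set 7) → MISS  vc=[]
1: 0xc0 (blk 48, set 0) → MISS  vc=[]
2: 0xbc (blk 47, set 7) → L1-HIT  vc=[]
3: 0xc1 (blk 48, set 0) → L1-HIT  vc=[]
4: 0x80 (blk 32, set 0) → MISS  vc=[48]
5: 0xbc (blk 47, set 7) → L1-HIT  vc=[48]
6: 0xaa (blk 42, set 2) → MISS  vc=[48]
7: 0xa1 (blk 40, set 0) → MISS  vc=[48, 32]
8: 0x69 (blk 26, set 2) → MISS  vc=[48, 32, 42]
9: 0xd8 (blk 54, set 6) → MISS  vc=[48, 32, 42]
10: 0xa3 (blk 40, set 0) → L1-HIT  vc=[48, 32, 42]
11: 0x3a (blk 14, set 6) → MISS  vc=[32, 42, 54]
12: 0x59 (blk 22, set 6) → MISS  vc=[42, 54, 14]
13: 0x39 (blk 14, set 6) → VC-HIT  vc=[42, 54, 22]
14: 0x39 (blk 14, set 6) → L1-HIT  vc=[42, 54, 22]
15: 0x58 (blk 22, set 6) → VC-HIT  vc=[42, 54, 14]
16: 0x39 (blk 14, set 6) → VC-HIT  vc=[42, 54, 22]

VC = [42, 54, 22]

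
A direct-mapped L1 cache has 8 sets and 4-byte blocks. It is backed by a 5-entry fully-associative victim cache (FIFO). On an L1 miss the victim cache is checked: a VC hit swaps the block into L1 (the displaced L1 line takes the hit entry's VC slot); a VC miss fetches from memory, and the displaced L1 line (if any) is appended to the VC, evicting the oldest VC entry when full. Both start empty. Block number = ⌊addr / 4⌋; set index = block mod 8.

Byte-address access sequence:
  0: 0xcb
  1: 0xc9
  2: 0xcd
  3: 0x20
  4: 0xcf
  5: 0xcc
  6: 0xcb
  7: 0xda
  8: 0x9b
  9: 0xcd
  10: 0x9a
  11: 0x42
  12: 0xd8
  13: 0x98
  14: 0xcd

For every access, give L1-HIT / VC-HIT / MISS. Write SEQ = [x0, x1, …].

SEQ = [MISS, L1-HIT, MISS, MISS, L1-HIT, L1-HIT, L1-HIT, MISS, MISS, L1-HIT, L1-HIT, MISS, VC-HIT, VC-HIT, L1-HIT]

  [0] addr=0xcb blk=50 s=2: MISS | VC []
  [1] addr=0xc9 blk=50 s=2: L1-HIT | VC []
  [2] addr=0xcd blk=51 s=3: MISS | VC []
  [3] addr=0x20 blk=8 s=0: MISS | VC []
  [4] addr=0xcf blk=51 s=3: L1-HIT | VC []
  [5] addr=0xcc blk=51 s=3: L1-HIT | VC []
  [6] addr=0xcb blk=50 s=2: L1-HIT | VC []
  [7] addr=0xda blk=54 s=6: MISS | VC []
  [8] addr=0x9b blk=38 s=6: MISS | VC [54]
  [9] addr=0xcd blk=51 s=3: L1-HIT | VC [54]
  [10] addr=0x9a blk=38 s=6: L1-HIT | VC [54]
  [11] addr=0x42 blk=16 s=0: MISS | VC [54, 8]
  [12] addr=0xd8 blk=54 s=6: VC-HIT | VC [38, 8]
  [13] addr=0x98 blk=38 s=6: VC-HIT | VC [54, 8]
  [14] addr=0xcd blk=51 s=3: L1-HIT | VC [54, 8]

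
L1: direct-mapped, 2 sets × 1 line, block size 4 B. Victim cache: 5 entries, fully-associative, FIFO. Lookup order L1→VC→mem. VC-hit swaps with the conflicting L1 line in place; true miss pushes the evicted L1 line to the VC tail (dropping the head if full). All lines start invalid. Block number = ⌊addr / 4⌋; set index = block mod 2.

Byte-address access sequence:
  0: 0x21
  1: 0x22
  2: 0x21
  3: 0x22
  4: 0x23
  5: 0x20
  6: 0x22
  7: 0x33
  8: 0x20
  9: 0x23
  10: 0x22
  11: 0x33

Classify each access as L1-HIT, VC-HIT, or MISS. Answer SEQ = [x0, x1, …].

  [0] addr=0x21 blk=8 s=0: MISS | VC []
  [1] addr=0x22 blk=8 s=0: L1-HIT | VC []
  [2] addr=0x21 blk=8 s=0: L1-HIT | VC []
  [3] addr=0x22 blk=8 s=0: L1-HIT | VC []
  [4] addr=0x23 blk=8 s=0: L1-HIT | VC []
  [5] addr=0x20 blk=8 s=0: L1-HIT | VC []
  [6] addr=0x22 blk=8 s=0: L1-HIT | VC []
  [7] addr=0x33 blk=12 s=0: MISS | VC [8]
  [8] addr=0x20 blk=8 s=0: VC-HIT | VC [12]
  [9] addr=0x23 blk=8 s=0: L1-HIT | VC [12]
  [10] addr=0x22 blk=8 s=0: L1-HIT | VC [12]
  [11] addr=0x33 blk=12 s=0: VC-HIT | VC [8]

SEQ = [MISS, L1-HIT, L1-HIT, L1-HIT, L1-HIT, L1-HIT, L1-HIT, MISS, VC-HIT, L1-HIT, L1-HIT, VC-HIT]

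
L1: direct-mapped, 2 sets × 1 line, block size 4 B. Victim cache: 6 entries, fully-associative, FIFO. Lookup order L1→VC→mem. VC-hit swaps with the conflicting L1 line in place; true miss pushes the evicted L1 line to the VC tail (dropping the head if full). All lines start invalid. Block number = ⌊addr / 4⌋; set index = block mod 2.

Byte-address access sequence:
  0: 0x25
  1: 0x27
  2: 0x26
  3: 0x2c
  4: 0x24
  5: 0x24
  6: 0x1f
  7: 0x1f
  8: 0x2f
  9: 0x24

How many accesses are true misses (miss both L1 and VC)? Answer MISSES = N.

  [0] addr=0x25 blk=9 s=1: MISS | VC []
  [1] addr=0x27 blk=9 s=1: L1-HIT | VC []
  [2] addr=0x26 blk=9 s=1: L1-HIT | VC []
  [3] addr=0x2c blk=11 s=1: MISS | VC [9]
  [4] addr=0x24 blk=9 s=1: VC-HIT | VC [11]
  [5] addr=0x24 blk=9 s=1: L1-HIT | VC [11]
  [6] addr=0x1f blk=7 s=1: MISS | VC [11, 9]
  [7] addr=0x1f blk=7 s=1: L1-HIT | VC [11, 9]
  [8] addr=0x2f blk=11 s=1: VC-HIT | VC [7, 9]
  [9] addr=0x24 blk=9 s=1: VC-HIT | VC [7, 11]

MISSES = 3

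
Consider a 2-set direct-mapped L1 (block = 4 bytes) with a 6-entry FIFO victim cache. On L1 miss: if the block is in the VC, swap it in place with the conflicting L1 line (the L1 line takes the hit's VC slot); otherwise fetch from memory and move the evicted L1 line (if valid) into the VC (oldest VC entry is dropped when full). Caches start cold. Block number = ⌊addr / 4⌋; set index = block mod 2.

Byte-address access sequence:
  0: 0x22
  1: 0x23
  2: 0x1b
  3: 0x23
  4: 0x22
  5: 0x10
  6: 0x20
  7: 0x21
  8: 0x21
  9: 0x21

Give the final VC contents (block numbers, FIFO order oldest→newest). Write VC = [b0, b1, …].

VC = [6, 4]

#0 0x22→b8/s0 MISS; vc=[]
#1 0x23→b8/s0 L1-HIT; vc=[]
#2 0x1b→b6/s0 MISS; vc=[8]
#3 0x23→b8/s0 VC-HIT; vc=[6]
#4 0x22→b8/s0 L1-HIT; vc=[6]
#5 0x10→b4/s0 MISS; vc=[6,8]
#6 0x20→b8/s0 VC-HIT; vc=[6,4]
#7 0x21→b8/s0 L1-HIT; vc=[6,4]
#8 0x21→b8/s0 L1-HIT; vc=[6,4]
#9 0x21→b8/s0 L1-HIT; vc=[6,4]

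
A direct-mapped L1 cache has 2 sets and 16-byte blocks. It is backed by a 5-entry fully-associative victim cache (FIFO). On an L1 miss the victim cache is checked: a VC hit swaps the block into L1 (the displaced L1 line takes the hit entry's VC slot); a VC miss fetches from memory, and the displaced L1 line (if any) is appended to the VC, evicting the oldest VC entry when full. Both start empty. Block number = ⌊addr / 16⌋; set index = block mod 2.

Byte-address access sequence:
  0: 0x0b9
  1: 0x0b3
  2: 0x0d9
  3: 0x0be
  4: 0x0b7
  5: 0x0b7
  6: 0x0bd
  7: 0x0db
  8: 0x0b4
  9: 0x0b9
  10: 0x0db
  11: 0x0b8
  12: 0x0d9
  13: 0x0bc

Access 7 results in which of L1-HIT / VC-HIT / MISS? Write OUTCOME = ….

OUTCOME = VC-HIT

  [0] addr=0xb9 blk=11 s=1: MISS | VC []
  [1] addr=0xb3 blk=11 s=1: L1-HIT | VC []
  [2] addr=0xd9 blk=13 s=1: MISS | VC [11]
  [3] addr=0xbe blk=11 s=1: VC-HIT | VC [13]
  [4] addr=0xb7 blk=11 s=1: L1-HIT | VC [13]
  [5] addr=0xb7 blk=11 s=1: L1-HIT | VC [13]
  [6] addr=0xbd blk=11 s=1: L1-HIT | VC [13]
  [7] addr=0xdb blk=13 s=1: VC-HIT | VC [11]
  [8] addr=0xb4 blk=11 s=1: VC-HIT | VC [13]
  [9] addr=0xb9 blk=11 s=1: L1-HIT | VC [13]
  [10] addr=0xdb blk=13 s=1: VC-HIT | VC [11]
  [11] addr=0xb8 blk=11 s=1: VC-HIT | VC [13]
  [12] addr=0xd9 blk=13 s=1: VC-HIT | VC [11]
  [13] addr=0xbc blk=11 s=1: VC-HIT | VC [13]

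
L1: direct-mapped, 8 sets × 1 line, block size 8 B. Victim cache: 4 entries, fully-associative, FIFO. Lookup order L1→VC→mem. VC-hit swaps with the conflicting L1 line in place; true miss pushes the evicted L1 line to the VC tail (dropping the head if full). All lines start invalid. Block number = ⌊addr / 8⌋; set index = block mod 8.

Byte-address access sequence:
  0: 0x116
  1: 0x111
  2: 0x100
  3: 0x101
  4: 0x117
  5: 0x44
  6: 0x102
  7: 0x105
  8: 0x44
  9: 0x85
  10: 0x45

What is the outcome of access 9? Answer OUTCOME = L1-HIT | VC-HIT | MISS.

OUTCOME = MISS

  [0] addr=0x116 blk=34 s=2: MISS | VC []
  [1] addr=0x111 blk=34 s=2: L1-HIT | VC []
  [2] addr=0x100 blk=32 s=0: MISS | VC []
  [3] addr=0x101 blk=32 s=0: L1-HIT | VC []
  [4] addr=0x117 blk=34 s=2: L1-HIT | VC []
  [5] addr=0x44 blk=8 s=0: MISS | VC [32]
  [6] addr=0x102 blk=32 s=0: VC-HIT | VC [8]
  [7] addr=0x105 blk=32 s=0: L1-HIT | VC [8]
  [8] addr=0x44 blk=8 s=0: VC-HIT | VC [32]
  [9] addr=0x85 blk=16 s=0: MISS | VC [32, 8]
  [10] addr=0x45 blk=8 s=0: VC-HIT | VC [32, 16]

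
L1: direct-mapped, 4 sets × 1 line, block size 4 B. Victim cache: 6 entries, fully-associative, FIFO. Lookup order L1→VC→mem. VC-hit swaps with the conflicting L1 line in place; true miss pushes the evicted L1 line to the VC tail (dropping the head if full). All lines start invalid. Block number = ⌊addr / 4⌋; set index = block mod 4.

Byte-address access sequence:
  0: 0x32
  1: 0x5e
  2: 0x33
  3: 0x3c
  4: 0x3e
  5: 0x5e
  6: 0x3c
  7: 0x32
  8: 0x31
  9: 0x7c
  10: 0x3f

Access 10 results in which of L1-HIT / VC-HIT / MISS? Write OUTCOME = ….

OUTCOME = VC-HIT

#0 0x32→b12/s0 MISS; vc=[]
#1 0x5e→b23/s3 MISS; vc=[]
#2 0x33→b12/s0 L1-HIT; vc=[]
#3 0x3c→b15/s3 MISS; vc=[23]
#4 0x3e→b15/s3 L1-HIT; vc=[23]
#5 0x5e→b23/s3 VC-HIT; vc=[15]
#6 0x3c→b15/s3 VC-HIT; vc=[23]
#7 0x32→b12/s0 L1-HIT; vc=[23]
#8 0x31→b12/s0 L1-HIT; vc=[23]
#9 0x7c→b31/s3 MISS; vc=[23,15]
#10 0x3f→b15/s3 VC-HIT; vc=[23,31]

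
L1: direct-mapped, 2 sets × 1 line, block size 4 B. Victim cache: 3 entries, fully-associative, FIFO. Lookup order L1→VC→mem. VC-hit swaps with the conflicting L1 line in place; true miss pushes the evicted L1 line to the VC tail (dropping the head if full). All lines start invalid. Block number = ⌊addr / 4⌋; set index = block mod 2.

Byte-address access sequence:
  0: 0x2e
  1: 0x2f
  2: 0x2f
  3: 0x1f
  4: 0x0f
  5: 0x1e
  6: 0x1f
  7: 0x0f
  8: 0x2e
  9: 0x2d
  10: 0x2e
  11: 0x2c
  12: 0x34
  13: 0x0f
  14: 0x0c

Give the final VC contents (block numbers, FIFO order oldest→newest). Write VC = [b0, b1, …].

VC = [13, 7, 11]

  [0] addr=0x2e blk=11 s=1: MISS | VC []
  [1] addr=0x2f blk=11 s=1: L1-HIT | VC []
  [2] addr=0x2f blk=11 s=1: L1-HIT | VC []
  [3] addr=0x1f blk=7 s=1: MISS | VC [11]
  [4] addr=0xf blk=3 s=1: MISS | VC [11, 7]
  [5] addr=0x1e blk=7 s=1: VC-HIT | VC [11, 3]
  [6] addr=0x1f blk=7 s=1: L1-HIT | VC [11, 3]
  [7] addr=0xf blk=3 s=1: VC-HIT | VC [11, 7]
  [8] addr=0x2e blk=11 s=1: VC-HIT | VC [3, 7]
  [9] addr=0x2d blk=11 s=1: L1-HIT | VC [3, 7]
  [10] addr=0x2e blk=11 s=1: L1-HIT | VC [3, 7]
  [11] addr=0x2c blk=11 s=1: L1-HIT | VC [3, 7]
  [12] addr=0x34 blk=13 s=1: MISS | VC [3, 7, 11]
  [13] addr=0xf blk=3 s=1: VC-HIT | VC [13, 7, 11]
  [14] addr=0xc blk=3 s=1: L1-HIT | VC [13, 7, 11]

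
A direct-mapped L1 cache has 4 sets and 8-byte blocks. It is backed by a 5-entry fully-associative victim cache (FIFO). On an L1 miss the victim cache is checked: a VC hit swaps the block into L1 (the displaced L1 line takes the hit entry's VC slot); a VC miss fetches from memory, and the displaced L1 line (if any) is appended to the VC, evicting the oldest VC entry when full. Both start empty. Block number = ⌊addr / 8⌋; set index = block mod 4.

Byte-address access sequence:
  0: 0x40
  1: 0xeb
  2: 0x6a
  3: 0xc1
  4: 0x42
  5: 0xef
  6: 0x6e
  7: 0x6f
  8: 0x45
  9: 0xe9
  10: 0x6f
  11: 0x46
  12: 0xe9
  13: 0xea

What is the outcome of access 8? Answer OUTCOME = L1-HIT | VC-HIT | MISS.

0: 0x40 (blk 8, set 0) → MISS  vc=[]
1: 0xeb (blk 29, set 1) → MISS  vc=[]
2: 0x6a (blk 13, set 1) → MISS  vc=[29]
3: 0xc1 (blk 24, set 0) → MISS  vc=[29, 8]
4: 0x42 (blk 8, set 0) → VC-HIT  vc=[29, 24]
5: 0xef (blk 29, set 1) → VC-HIT  vc=[13, 24]
6: 0x6e (blk 13, set 1) → VC-HIT  vc=[29, 24]
7: 0x6f (blk 13, set 1) → L1-HIT  vc=[29, 24]
8: 0x45 (blk 8, set 0) → L1-HIT  vc=[29, 24]
9: 0xe9 (blk 29, set 1) → VC-HIT  vc=[13, 24]
10: 0x6f (blk 13, set 1) → VC-HIT  vc=[29, 24]
11: 0x46 (blk 8, set 0) → L1-HIT  vc=[29, 24]
12: 0xe9 (blk 29, set 1) → VC-HIT  vc=[13, 24]
13: 0xea (blk 29, set 1) → L1-HIT  vc=[13, 24]

OUTCOME = L1-HIT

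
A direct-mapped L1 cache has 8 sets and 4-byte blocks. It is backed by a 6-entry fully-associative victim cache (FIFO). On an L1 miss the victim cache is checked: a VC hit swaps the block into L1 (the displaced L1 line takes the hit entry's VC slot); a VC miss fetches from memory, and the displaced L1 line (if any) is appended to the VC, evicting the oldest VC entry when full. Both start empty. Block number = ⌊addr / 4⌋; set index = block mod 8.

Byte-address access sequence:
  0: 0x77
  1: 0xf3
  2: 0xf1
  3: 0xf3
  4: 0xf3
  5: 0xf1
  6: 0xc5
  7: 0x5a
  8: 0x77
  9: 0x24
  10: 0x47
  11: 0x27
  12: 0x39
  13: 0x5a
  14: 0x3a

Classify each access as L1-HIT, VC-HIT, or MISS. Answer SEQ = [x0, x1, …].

  [0] addr=0x77 blk=29 s=5: MISS | VC []
  [1] addr=0xf3 blk=60 s=4: MISS | VC []
  [2] addr=0xf1 blk=60 s=4: L1-HIT | VC []
  [3] addr=0xf3 blk=60 s=4: L1-HIT | VC []
  [4] addr=0xf3 blk=60 s=4: L1-HIT | VC []
  [5] addr=0xf1 blk=60 s=4: L1-HIT | VC []
  [6] addr=0xc5 blk=49 s=1: MISS | VC []
  [7] addr=0x5a blk=22 s=6: MISS | VC []
  [8] addr=0x77 blk=29 s=5: L1-HIT | VC []
  [9] addr=0x24 blk=9 s=1: MISS | VC [49]
  [10] addr=0x47 blk=17 s=1: MISS | VC [49, 9]
  [11] addr=0x27 blk=9 s=1: VC-HIT | VC [49, 17]
  [12] addr=0x39 blk=14 s=6: MISS | VC [49, 17, 22]
  [13] addr=0x5a blk=22 s=6: VC-HIT | VC [49, 17, 14]
  [14] addr=0x3a blk=14 s=6: VC-HIT | VC [49, 17, 22]

SEQ = [MISS, MISS, L1-HIT, L1-HIT, L1-HIT, L1-HIT, MISS, MISS, L1-HIT, MISS, MISS, VC-HIT, MISS, VC-HIT, VC-HIT]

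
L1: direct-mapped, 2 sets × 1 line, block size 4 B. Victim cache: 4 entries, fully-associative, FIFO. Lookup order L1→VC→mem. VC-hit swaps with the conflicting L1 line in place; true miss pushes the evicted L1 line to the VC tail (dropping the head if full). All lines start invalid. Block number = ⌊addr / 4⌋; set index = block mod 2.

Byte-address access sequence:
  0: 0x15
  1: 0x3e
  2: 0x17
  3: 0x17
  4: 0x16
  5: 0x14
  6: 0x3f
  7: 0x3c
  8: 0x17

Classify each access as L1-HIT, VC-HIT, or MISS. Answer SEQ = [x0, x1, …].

#0 0x15→b5/s1 MISS; vc=[]
#1 0x3e→b15/s1 MISS; vc=[5]
#2 0x17→b5/s1 VC-HIT; vc=[15]
#3 0x17→b5/s1 L1-HIT; vc=[15]
#4 0x16→b5/s1 L1-HIT; vc=[15]
#5 0x14→b5/s1 L1-HIT; vc=[15]
#6 0x3f→b15/s1 VC-HIT; vc=[5]
#7 0x3c→b15/s1 L1-HIT; vc=[5]
#8 0x17→b5/s1 VC-HIT; vc=[15]

SEQ = [MISS, MISS, VC-HIT, L1-HIT, L1-HIT, L1-HIT, VC-HIT, L1-HIT, VC-HIT]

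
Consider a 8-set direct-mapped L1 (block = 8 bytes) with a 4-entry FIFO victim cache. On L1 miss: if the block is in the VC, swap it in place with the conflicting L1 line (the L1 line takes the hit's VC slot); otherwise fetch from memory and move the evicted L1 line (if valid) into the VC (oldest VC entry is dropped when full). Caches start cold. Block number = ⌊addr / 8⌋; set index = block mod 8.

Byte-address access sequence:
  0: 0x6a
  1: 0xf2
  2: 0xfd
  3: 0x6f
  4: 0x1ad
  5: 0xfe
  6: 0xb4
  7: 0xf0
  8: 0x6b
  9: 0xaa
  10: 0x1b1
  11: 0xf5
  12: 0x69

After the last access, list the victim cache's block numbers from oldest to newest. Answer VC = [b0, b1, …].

VC = [53, 22, 21, 54]

#0 0x6a→b13/s5 MISS; vc=[]
#1 0xf2→b30/s6 MISS; vc=[]
#2 0xfd→b31/s7 MISS; vc=[]
#3 0x6f→b13/s5 L1-HIT; vc=[]
#4 0x1ad→b53/s5 MISS; vc=[13]
#5 0xfe→b31/s7 L1-HIT; vc=[13]
#6 0xb4→b22/s6 MISS; vc=[13,30]
#7 0xf0→b30/s6 VC-HIT; vc=[13,22]
#8 0x6b→b13/s5 VC-HIT; vc=[53,22]
#9 0xaa→b21/s5 MISS; vc=[53,22,13]
#10 0x1b1→b54/s6 MISS; vc=[53,22,13,30]
#11 0xf5→b30/s6 VC-HIT; vc=[53,22,13,54]
#12 0x69→b13/s5 VC-HIT; vc=[53,22,21,54]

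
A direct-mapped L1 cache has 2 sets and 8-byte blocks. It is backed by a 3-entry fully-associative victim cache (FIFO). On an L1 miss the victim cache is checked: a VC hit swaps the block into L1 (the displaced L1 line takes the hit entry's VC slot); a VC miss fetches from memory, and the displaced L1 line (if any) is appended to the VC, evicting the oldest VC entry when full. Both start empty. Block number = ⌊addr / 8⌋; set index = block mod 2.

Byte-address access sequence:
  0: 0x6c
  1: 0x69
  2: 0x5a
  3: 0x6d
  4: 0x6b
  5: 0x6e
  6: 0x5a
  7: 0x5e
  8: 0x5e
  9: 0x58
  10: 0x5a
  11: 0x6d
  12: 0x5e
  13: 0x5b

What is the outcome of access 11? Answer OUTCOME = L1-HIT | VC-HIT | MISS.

0: 0x6c (blk 13, set 1) → MISS  vc=[]
1: 0x69 (blk 13, set 1) → L1-HIT  vc=[]
2: 0x5a (blk 11, set 1) → MISS  vc=[13]
3: 0x6d (blk 13, set 1) → VC-HIT  vc=[11]
4: 0x6b (blk 13, set 1) → L1-HIT  vc=[11]
5: 0x6e (blk 13, set 1) → L1-HIT  vc=[11]
6: 0x5a (blk 11, set 1) → VC-HIT  vc=[13]
7: 0x5e (blk 11, set 1) → L1-HIT  vc=[13]
8: 0x5e (blk 11, set 1) → L1-HIT  vc=[13]
9: 0x58 (blk 11, set 1) → L1-HIT  vc=[13]
10: 0x5a (blk 11, set 1) → L1-HIT  vc=[13]
11: 0x6d (blk 13, set 1) → VC-HIT  vc=[11]
12: 0x5e (blk 11, set 1) → VC-HIT  vc=[13]
13: 0x5b (blk 11, set 1) → L1-HIT  vc=[13]

OUTCOME = VC-HIT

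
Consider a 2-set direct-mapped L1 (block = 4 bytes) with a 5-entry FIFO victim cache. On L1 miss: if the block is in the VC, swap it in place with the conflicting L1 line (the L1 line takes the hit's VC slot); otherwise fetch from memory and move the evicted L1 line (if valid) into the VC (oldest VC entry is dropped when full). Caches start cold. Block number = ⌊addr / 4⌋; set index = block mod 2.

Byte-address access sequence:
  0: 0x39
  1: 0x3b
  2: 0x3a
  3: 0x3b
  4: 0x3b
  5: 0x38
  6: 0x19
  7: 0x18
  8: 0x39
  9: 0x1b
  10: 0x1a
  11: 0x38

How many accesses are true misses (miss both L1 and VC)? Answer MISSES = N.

MISSES = 2

0: 0x39 (blk 14, set 0) → MISS  vc=[]
1: 0x3b (blk 14, set 0) → L1-HIT  vc=[]
2: 0x3a (blk 14, set 0) → L1-HIT  vc=[]
3: 0x3b (blk 14, set 0) → L1-HIT  vc=[]
4: 0x3b (blk 14, set 0) → L1-HIT  vc=[]
5: 0x38 (blk 14, set 0) → L1-HIT  vc=[]
6: 0x19 (blk 6, set 0) → MISS  vc=[14]
7: 0x18 (blk 6, set 0) → L1-HIT  vc=[14]
8: 0x39 (blk 14, set 0) → VC-HIT  vc=[6]
9: 0x1b (blk 6, set 0) → VC-HIT  vc=[14]
10: 0x1a (blk 6, set 0) → L1-HIT  vc=[14]
11: 0x38 (blk 14, set 0) → VC-HIT  vc=[6]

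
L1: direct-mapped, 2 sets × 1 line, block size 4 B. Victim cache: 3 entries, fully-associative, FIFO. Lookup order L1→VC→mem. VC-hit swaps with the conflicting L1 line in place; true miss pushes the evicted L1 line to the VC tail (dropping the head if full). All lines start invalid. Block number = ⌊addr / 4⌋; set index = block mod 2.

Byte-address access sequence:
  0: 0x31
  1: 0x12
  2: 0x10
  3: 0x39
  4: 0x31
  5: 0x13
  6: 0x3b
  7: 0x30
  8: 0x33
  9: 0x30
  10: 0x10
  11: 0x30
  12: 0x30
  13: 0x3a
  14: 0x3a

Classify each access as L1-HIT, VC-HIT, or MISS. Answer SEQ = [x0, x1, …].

SEQ = [MISS, MISS, L1-HIT, MISS, VC-HIT, VC-HIT, VC-HIT, VC-HIT, L1-HIT, L1-HIT, VC-HIT, VC-HIT, L1-HIT, VC-HIT, L1-HIT]

0: 0x31 (blk 12, set 0) → MISS  vc=[]
1: 0x12 (blk 4, set 0) → MISS  vc=[12]
2: 0x10 (blk 4, set 0) → L1-HIT  vc=[12]
3: 0x39 (blk 14, set 0) → MISS  vc=[12, 4]
4: 0x31 (blk 12, set 0) → VC-HIT  vc=[14, 4]
5: 0x13 (blk 4, set 0) → VC-HIT  vc=[14, 12]
6: 0x3b (blk 14, set 0) → VC-HIT  vc=[4, 12]
7: 0x30 (blk 12, set 0) → VC-HIT  vc=[4, 14]
8: 0x33 (blk 12, set 0) → L1-HIT  vc=[4, 14]
9: 0x30 (blk 12, set 0) → L1-HIT  vc=[4, 14]
10: 0x10 (blk 4, set 0) → VC-HIT  vc=[12, 14]
11: 0x30 (blk 12, set 0) → VC-HIT  vc=[4, 14]
12: 0x30 (blk 12, set 0) → L1-HIT  vc=[4, 14]
13: 0x3a (blk 14, set 0) → VC-HIT  vc=[4, 12]
14: 0x3a (blk 14, set 0) → L1-HIT  vc=[4, 12]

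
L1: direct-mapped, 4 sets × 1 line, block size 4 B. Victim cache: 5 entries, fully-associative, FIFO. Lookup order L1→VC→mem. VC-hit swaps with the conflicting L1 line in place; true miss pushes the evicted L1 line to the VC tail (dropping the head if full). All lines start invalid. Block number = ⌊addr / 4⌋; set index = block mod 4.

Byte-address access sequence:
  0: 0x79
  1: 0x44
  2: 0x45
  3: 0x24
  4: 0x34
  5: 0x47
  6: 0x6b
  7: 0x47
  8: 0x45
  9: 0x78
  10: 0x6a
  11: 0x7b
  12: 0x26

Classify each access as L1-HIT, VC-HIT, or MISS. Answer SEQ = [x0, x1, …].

#0 0x79→b30/s2 MISS; vc=[]
#1 0x44→b17/s1 MISS; vc=[]
#2 0x45→b17/s1 L1-HIT; vc=[]
#3 0x24→b9/s1 MISS; vc=[17]
#4 0x34→b13/s1 MISS; vc=[17,9]
#5 0x47→b17/s1 VC-HIT; vc=[13,9]
#6 0x6b→b26/s2 MISS; vc=[13,9,30]
#7 0x47→b17/s1 L1-HIT; vc=[13,9,30]
#8 0x45→b17/s1 L1-HIT; vc=[13,9,30]
#9 0x78→b30/s2 VC-HIT; vc=[13,9,26]
#10 0x6a→b26/s2 VC-HIT; vc=[13,9,30]
#11 0x7b→b30/s2 VC-HIT; vc=[13,9,26]
#12 0x26→b9/s1 VC-HIT; vc=[13,17,26]

SEQ = [MISS, MISS, L1-HIT, MISS, MISS, VC-HIT, MISS, L1-HIT, L1-HIT, VC-HIT, VC-HIT, VC-HIT, VC-HIT]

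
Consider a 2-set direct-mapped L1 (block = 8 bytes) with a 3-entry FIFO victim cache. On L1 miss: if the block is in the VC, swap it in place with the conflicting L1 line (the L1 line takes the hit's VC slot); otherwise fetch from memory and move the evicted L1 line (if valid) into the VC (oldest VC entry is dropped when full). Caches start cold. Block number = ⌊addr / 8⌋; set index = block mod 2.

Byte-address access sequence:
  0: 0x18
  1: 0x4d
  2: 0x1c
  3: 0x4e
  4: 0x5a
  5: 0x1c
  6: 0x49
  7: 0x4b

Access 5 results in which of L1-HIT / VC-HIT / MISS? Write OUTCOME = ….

OUTCOME = VC-HIT

  [0] addr=0x18 blk=3 s=1: MISS | VC []
  [1] addr=0x4d blk=9 s=1: MISS | VC [3]
  [2] addr=0x1c blk=3 s=1: VC-HIT | VC [9]
  [3] addr=0x4e blk=9 s=1: VC-HIT | VC [3]
  [4] addr=0x5a blk=11 s=1: MISS | VC [3, 9]
  [5] addr=0x1c blk=3 s=1: VC-HIT | VC [11, 9]
  [6] addr=0x49 blk=9 s=1: VC-HIT | VC [11, 3]
  [7] addr=0x4b blk=9 s=1: L1-HIT | VC [11, 3]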